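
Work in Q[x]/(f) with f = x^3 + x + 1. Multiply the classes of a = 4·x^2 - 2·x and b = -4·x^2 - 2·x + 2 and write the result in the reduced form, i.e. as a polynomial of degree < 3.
First multiply in Q[x] without reducing: a · b = -16·x^4 + 12·x^2 - 4·x. Now divide by f(x) = x^3 + x + 1, eliminating the leading term at each step:
  leading term -16·x^4: subtract (-16·x)·f(x) = -16·x^4 - 16·x^2 - 16·x, leaving 28·x^2 + 12·x
The degree is now < 3, so this is the remainder. Hence a · b ≡ 28·x^2 + 12·x in Q[x]/(f).

Final answer: a · b ≡ 28·x^2 + 12·x (mod f(x))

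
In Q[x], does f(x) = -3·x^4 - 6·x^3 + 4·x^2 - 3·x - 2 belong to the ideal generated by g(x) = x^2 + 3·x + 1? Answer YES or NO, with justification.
YES

In Q[x] the ideal (g) consists of all multiples of g, so f ∈ (g) iff g | f, i.e. iff the remainder of f on division by g is 0. Divide f by g (g is monic, so eliminate the leading term of the running remainder at each step):
  leading term -3·x^4: subtract (-3·x^2)·g(x) = -3·x^4 - 9·x^3 - 3·x^2, leaving 3·x^3 + 7·x^2 - 3·x - 2
  leading term 3·x^3: subtract (3·x)·g(x) = 3·x^3 + 9·x^2 + 3·x, leaving -2·x^2 - 6·x - 2
  leading term -2·x^2: subtract (-2)·g(x) = -2·x^2 - 6·x - 2, leaving 0
The remainder is 0, so f(x) = g(x) · h(x) with h(x) = -3·x^2 + 3·x - 2. Hence g | f, i.e. f ∈ (g).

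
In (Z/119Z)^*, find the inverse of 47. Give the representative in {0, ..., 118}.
47^(−1) ≡ 38 (mod 119)

Apply the extended Euclidean algorithm to (119, 47), tracking rows (r, s, t) with s·119 + t·47 = r. Each division r_prev = q·r_cur + r_new produces the new row as (previous row) − q·(current row):
  row A: (119, 1, 0)   [1·119 + 0·47 = 119]
  row B: (47, 0, 1)   [0·119 + 1·47 = 47]
  119 = 2·47 + 25   → row C = row A − 2·row B = (25, 1, −2)   [check: 1·119 − 2·47 = 25]
  47 = 1·25 + 22   → row D = row B − 1·row C = (22, −1, 3)   [check: −1·119 + 3·47 = 22]
  25 = 1·22 + 3   → row E = row C − 1·row D = (3, 2, −5)   [check: 2·119 − 5·47 = 3]
  22 = 7·3 + 1   → row F = row D − 7·row E = (1, −15, 38)   [check: −15·119 + 38·47 = 1]
  3 = 3·1 + 0   → remainder 0, stop. gcd = 1 (last nonzero row F).
The gcd is 1, so 47 is invertible mod 119. The last nonzero row gives −15·119 + 38·47 = 1, so t = 38. So 47^(−1) ≡ 38 (mod 119). Verify: 47 · 38 = 1786 ≡ 1 (mod 119). ✓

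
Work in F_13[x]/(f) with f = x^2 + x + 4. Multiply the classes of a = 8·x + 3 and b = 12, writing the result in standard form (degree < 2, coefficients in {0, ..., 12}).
Multiply as integer polynomials: a · b = 96·x + 36. Reducing coefficients mod 13: a · b ≡ 5·x + 10. This already has degree < 2, so no reduction by f is needed. Hence a · b ≡ 5·x + 10 in F_13[x]/(f).

Final answer: a · b ≡ 5·x + 10 (mod f(x))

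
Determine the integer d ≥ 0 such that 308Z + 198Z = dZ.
In the PID Z, (a, b) is generated by gcd(a, b). Compute gcd(308, 198) with the extended Euclidean algorithm, tracking rows (r, s, t) with s·308 + t·198 = r:
  row A: (308, 1, 0)   [1·308 + 0·198 = 308]
  row B: (198, 0, 1)   [0·308 + 1·198 = 198]
  308 = 1·198 + 110   → row C = row A − 1·row B = (110, 1, −1)   [check: 1·308 − 1·198 = 110]
  198 = 1·110 + 88   → row D = row B − 1·row C = (88, −1, 2)   [check: −1·308 + 2·198 = 88]
  110 = 1·88 + 22   → row E = row C − 1·row D = (22, 2, −3)   [check: 2·308 − 3·198 = 22]
  88 = 4·22 + 0   → remainder 0, stop. gcd = 22 (last nonzero row E).
So gcd(308, 198) = 22, with Bézout identity 2·308 − 3·198 = 22. Containment (⊇): the Bézout identity exhibits 22 as an element of (308, 198), giving (22) ⊆ (308, 198). Containment (⊆): since 22 | 308 and 22 | 198 (308 = 22·14, 198 = 22·9), every Z-linear combination of 308 and 198 is divisible by 22, so (308, 198) ⊆ (22). Therefore (308, 198) = (22), d = 22.

Final answer: (308, 198) = (22); d = 22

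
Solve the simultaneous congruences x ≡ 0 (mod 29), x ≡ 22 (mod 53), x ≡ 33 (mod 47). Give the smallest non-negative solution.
The moduli 29, 53, 47 are pairwise coprime, so by the CRT there is a unique solution mod 29·53·47 = 72239.
Solve by successive substitution. Start with x ≡ 0 (mod 29).
  Combine with x ≡ 22 (mod 53): write x = 29·t and require 29·t ≡ 22 (mod 53). Since 29^(−1) ≡ 11 (mod 53), t ≡ 11·22 ≡ 30 (mod 53). So x ≡ 29·30 = 870 (mod 1537).
  Combine with x ≡ 33 (mod 47): write x = 870 + 1537·t and require 870 + 1537·t ≡ 33 (mod 47), i.e. 1537·t ≡ 33 − 870 ≡ 9 (mod 47). Since 1537^(−1) ≡ 10 (mod 47) (1537 ≡ 33 (mod 47)), t ≡ 10·9 ≡ 43 (mod 47). So x ≡ 870 + 1537·43 = 66961 (mod 72239).
Unique solution in [0, 72239): x = 66961.

Final answer: x ≡ 66961 (mod 72239); the representative in [0, 72239) is 66961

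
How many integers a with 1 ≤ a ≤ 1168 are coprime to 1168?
576

The number of a ∈ {1, ..., 1168} with gcd(a, 1168) = 1 is by definition Euler's totient φ(1168). φ is multiplicative, with φ(p^e) = p^e − p^(e−1). Factorise 1168 = 2^4 · 73. Then
  φ(1168) = (2^4 − 2^3) · (73 − 1) = 8 · 72 = 576.
So there are 576 such integers.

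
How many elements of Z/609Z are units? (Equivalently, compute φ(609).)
Z/609Z has φ(609) = 336 units

An element a ∈ Z/609Z is a unit iff gcd(a, 609) = 1, so the number of units is φ(609). φ is multiplicative, with φ(p^e) = p^e − p^(e−1). Factorise 609 = 3 · 7 · 29. Then
  φ(609) = (3 − 1) · (7 − 1) · (29 − 1) = 2 · 6 · 28 = 336.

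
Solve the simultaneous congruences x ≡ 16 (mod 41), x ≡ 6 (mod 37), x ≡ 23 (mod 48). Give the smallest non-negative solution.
x ≡ 29495 (mod 72816); the representative in [0, 72816) is 29495

The moduli 41, 37, 48 are pairwise coprime, so by the CRT there is a unique solution mod 41·37·48 = 72816.
Solve by successive substitution. Start with x ≡ 16 (mod 41).
  Combine with x ≡ 6 (mod 37): write x = 16 + 41·t and require 16 + 41·t ≡ 6 (mod 37), i.e. 41·t ≡ 6 − 16 ≡ 27 (mod 37). Since 41^(−1) ≡ 28 (mod 37) (41 ≡ 4 (mod 37)), t ≡ 28·27 ≡ 16 (mod 37). So x ≡ 16 + 41·16 = 672 (mod 1517).
  Combine with x ≡ 23 (mod 48): write x = 672 + 1517·t and require 672 + 1517·t ≡ 23 (mod 48), i.e. 1517·t ≡ 23 − 672 ≡ 23 (mod 48). Since 1517^(−1) ≡ 5 (mod 48) (1517 ≡ 29 (mod 48)), t ≡ 5·23 ≡ 19 (mod 48). So x ≡ 672 + 1517·19 = 29495 (mod 72816).
Unique solution in [0, 72816): x = 29495.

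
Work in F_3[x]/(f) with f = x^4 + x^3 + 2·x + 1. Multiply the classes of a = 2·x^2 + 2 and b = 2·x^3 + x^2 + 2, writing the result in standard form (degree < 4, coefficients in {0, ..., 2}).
Multiply as integer polynomials: a · b = 4·x^5 + 2·x^4 + 4·x^3 + 6·x^2 + 4. Reducing coefficients mod 3: a · b ≡ x^5 + 2·x^4 + x^3 + 1. Now divide by f(x) = x^4 + x^3 + 2·x + 1 in F_3[x], eliminating the leading term at each step:
  leading term x^5: subtract (x)·f(x) = x^5 + x^4 + 2·x^2 + x, leaving x^4 + x^3 + x^2 + 2·x + 1 (coefficients mod 3)
  leading term x^4: subtract (1)·f(x) = x^4 + x^3 + 2·x + 1, leaving x^2 (coefficients mod 3)
The degree is now < 4, so this is the remainder. Hence a · b ≡ x^2 in F_3[x]/(f).

Final answer: a · b ≡ x^2 (mod f(x))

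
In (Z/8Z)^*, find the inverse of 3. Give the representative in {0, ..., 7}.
3^(−1) ≡ 3 (mod 8)

Apply the extended Euclidean algorithm to (8, 3), tracking rows (r, s, t) with s·8 + t·3 = r. Each division r_prev = q·r_cur + r_new produces the new row as (previous row) − q·(current row):
  row A: (8, 1, 0)   [1·8 + 0·3 = 8]
  row B: (3, 0, 1)   [0·8 + 1·3 = 3]
  8 = 2·3 + 2   → row C = row A − 2·row B = (2, 1, −2)   [check: 1·8 − 2·3 = 2]
  3 = 1·2 + 1   → row D = row B − 1·row C = (1, −1, 3)   [check: −1·8 + 3·3 = 1]
  2 = 2·1 + 0   → remainder 0, stop. gcd = 1 (last nonzero row D).
The gcd is 1, so 3 is invertible mod 8. The last nonzero row gives −1·8 + 3·3 = 1, so t = 3. So 3^(−1) ≡ 3 (mod 8). Verify: 3 · 3 = 9 ≡ 1 (mod 8). ✓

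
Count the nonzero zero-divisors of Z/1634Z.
Z/1634Z has 877 nonzero zero-divisors

In Z/1634Z each nonzero element is either a unit (gcd with 1634 is 1) or a zero-divisor (gcd > 1). The number of units is φ(1634): factorise 1634 = 2 · 19 · 43, so φ(1634) = (2 − 1) · (19 − 1) · (43 − 1) = 1 · 18 · 42 = 756. The nonzero elements number 1634 − 1 = 1633. Hence the nonzero zero-divisors number 1633 − 756 = 877.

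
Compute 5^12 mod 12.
Use repeated squaring. Binary(12) = 1100. Walk through the bits of the exponent 12 left-to-right: at each bit after the leading one, square the running value, then multiply by 5 if the bit is 1 (always reducing mod 12):
  bit 1 = 1 (leading): start with 5.
  bit 2 = 1: square 5^2 = 25 ≡ 1; bit is 1, so multiply 1·5 = 5 (mod 12).
  bit 3 = 0: square 5^2 = 25 ≡ 1 (mod 12).
  bit 4 = 0: square 1^2 = 1 (mod 12).
Final value: 5^12 ≡ 1 (mod 12).

Final answer: 1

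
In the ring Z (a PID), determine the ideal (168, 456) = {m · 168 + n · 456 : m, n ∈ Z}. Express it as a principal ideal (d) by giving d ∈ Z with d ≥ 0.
In the PID Z, (a, b) is generated by gcd(a, b). Compute gcd(456, 168) with the extended Euclidean algorithm, tracking rows (r, s, t) with s·456 + t·168 = r:
  row A: (456, 1, 0)   [1·456 + 0·168 = 456]
  row B: (168, 0, 1)   [0·456 + 1·168 = 168]
  456 = 2·168 + 120   → row C = row A − 2·row B = (120, 1, −2)   [check: 1·456 − 2·168 = 120]
  168 = 1·120 + 48   → row D = row B − 1·row C = (48, −1, 3)   [check: −1·456 + 3·168 = 48]
  120 = 2·48 + 24   → row E = row C − 2·row D = (24, 3, −8)   [check: 3·456 − 8·168 = 24]
  48 = 2·24 + 0   → remainder 0, stop. gcd = 24 (last nonzero row E).
So gcd(168, 456) = 24, with Bézout identity 3·456 − 8·168 = 24. Containment (⊇): the Bézout identity exhibits 24 as an element of (168, 456), giving (24) ⊆ (168, 456). Containment (⊆): since 24 | 168 and 24 | 456 (168 = 24·7, 456 = 24·19), every Z-linear combination of 168 and 456 is divisible by 24, so (168, 456) ⊆ (24). Therefore (168, 456) = (24), d = 24.

Final answer: (168, 456) = (24); d = 24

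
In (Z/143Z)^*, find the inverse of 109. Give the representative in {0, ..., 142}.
109^(−1) ≡ 21 (mod 143)

Apply the extended Euclidean algorithm to (143, 109), tracking rows (r, s, t) with s·143 + t·109 = r. Each division r_prev = q·r_cur + r_new produces the new row as (previous row) − q·(current row):
  row A: (143, 1, 0)   [1·143 + 0·109 = 143]
  row B: (109, 0, 1)   [0·143 + 1·109 = 109]
  143 = 1·109 + 34   → row C = row A − 1·row B = (34, 1, −1)   [check: 1·143 − 1·109 = 34]
  109 = 3·34 + 7   → row D = row B − 3·row C = (7, −3, 4)   [check: −3·143 + 4·109 = 7]
  34 = 4·7 + 6   → row E = row C − 4·row D = (6, 13, −17)   [check: 13·143 − 17·109 = 6]
  7 = 1·6 + 1   → row F = row D − 1·row E = (1, −16, 21)   [check: −16·143 + 21·109 = 1]
  6 = 6·1 + 0   → remainder 0, stop. gcd = 1 (last nonzero row F).
The gcd is 1, so 109 is invertible mod 143. The last nonzero row gives −16·143 + 21·109 = 1, so t = 21. So 109^(−1) ≡ 21 (mod 143). Verify: 109 · 21 = 2289 ≡ 1 (mod 143). ✓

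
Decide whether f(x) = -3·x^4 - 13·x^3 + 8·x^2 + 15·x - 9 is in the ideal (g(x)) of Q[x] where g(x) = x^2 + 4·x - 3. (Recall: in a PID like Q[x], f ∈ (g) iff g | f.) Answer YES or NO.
In Q[x] the ideal (g) consists of all multiples of g, so f ∈ (g) iff g | f, i.e. iff the remainder of f on division by g is 0. Divide f by g (g is monic, so eliminate the leading term of the running remainder at each step):
  leading term -3·x^4: subtract (-3·x^2)·g(x) = -3·x^4 - 12·x^3 + 9·x^2, leaving -x^3 - x^2 + 15·x - 9
  leading term -x^3: subtract (-x)·g(x) = -x^3 - 4·x^2 + 3·x, leaving 3·x^2 + 12·x - 9
  leading term 3·x^2: subtract (3)·g(x) = 3·x^2 + 12·x - 9, leaving 0
The remainder is 0, so f(x) = g(x) · h(x) with h(x) = -3·x^2 - x + 3. Hence g | f, i.e. f ∈ (g).

Final answer: YES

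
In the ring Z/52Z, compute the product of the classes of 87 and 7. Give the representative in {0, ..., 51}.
37

Reduce the factors first: 87 ≡ 35 (mod 52), so 87 · 7 ≡ 35 · 7 (mod 52). 35 · 7 = 245. Dividing by 52: 245 = 4·52 + 37. So (87 · 7) mod 52 = 37.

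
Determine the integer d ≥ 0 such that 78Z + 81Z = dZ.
In the PID Z, (a, b) is generated by gcd(a, b). Compute gcd(81, 78) with the extended Euclidean algorithm, tracking rows (r, s, t) with s·81 + t·78 = r:
  row A: (81, 1, 0)   [1·81 + 0·78 = 81]
  row B: (78, 0, 1)   [0·81 + 1·78 = 78]
  81 = 1·78 + 3   → row C = row A − 1·row B = (3, 1, −1)   [check: 1·81 − 1·78 = 3]
  78 = 26·3 + 0   → remainder 0, stop. gcd = 3 (last nonzero row C).
So gcd(78, 81) = 3, with Bézout identity 1·81 − 1·78 = 3. Containment (⊇): the Bézout identity exhibits 3 as an element of (78, 81), giving (3) ⊆ (78, 81). Containment (⊆): since 3 | 78 and 3 | 81 (78 = 3·26, 81 = 3·27), every Z-linear combination of 78 and 81 is divisible by 3, so (78, 81) ⊆ (3). Therefore (78, 81) = (3), d = 3.

Final answer: (78, 81) = (3); d = 3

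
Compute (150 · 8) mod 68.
Reduce the factors first: 150 ≡ 14 (mod 68), so 150 · 8 ≡ 14 · 8 (mod 68). 14 · 8 = 112. Dividing by 68: 112 = 1·68 + 44. So (150 · 8) mod 68 = 44.

Final answer: 44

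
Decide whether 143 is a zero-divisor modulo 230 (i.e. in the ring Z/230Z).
gcd(143, 230) = 1, so 143 is a unit in Z/230Z (it has a multiplicative inverse). A unit cannot be a zero-divisor: if 143·b ≡ 0 then multiplying both sides by 143^(−1) gives b ≡ 0. So 143 is not a zero-divisor.

Final answer: NO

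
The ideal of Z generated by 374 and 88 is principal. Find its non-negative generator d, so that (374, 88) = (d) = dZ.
(374, 88) = (22); d = 22

In the PID Z, (a, b) is generated by gcd(a, b). Compute gcd(374, 88) with the extended Euclidean algorithm, tracking rows (r, s, t) with s·374 + t·88 = r:
  row A: (374, 1, 0)   [1·374 + 0·88 = 374]
  row B: (88, 0, 1)   [0·374 + 1·88 = 88]
  374 = 4·88 + 22   → row C = row A − 4·row B = (22, 1, −4)   [check: 1·374 − 4·88 = 22]
  88 = 4·22 + 0   → remainder 0, stop. gcd = 22 (last nonzero row C).
So gcd(374, 88) = 22, with Bézout identity 1·374 − 4·88 = 22. Containment (⊇): the Bézout identity exhibits 22 as an element of (374, 88), giving (22) ⊆ (374, 88). Containment (⊆): since 22 | 374 and 22 | 88 (374 = 22·17, 88 = 22·4), every Z-linear combination of 374 and 88 is divisible by 22, so (374, 88) ⊆ (22). Therefore (374, 88) = (22), d = 22.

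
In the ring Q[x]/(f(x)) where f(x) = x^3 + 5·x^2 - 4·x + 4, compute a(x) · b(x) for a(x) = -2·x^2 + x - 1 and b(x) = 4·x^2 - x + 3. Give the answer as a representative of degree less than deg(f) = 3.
First multiply in Q[x] without reducing: a · b = -8·x^4 + 6·x^3 - 11·x^2 + 4·x - 3. Now divide by f(x) = x^3 + 5·x^2 - 4·x + 4, eliminating the leading term at each step:
  leading term -8·x^4: subtract (-8·x)·f(x) = -8·x^4 - 40·x^3 + 32·x^2 - 32·x, leaving 46·x^3 - 43·x^2 + 36·x - 3
  leading term 46·x^3: subtract (46)·f(x) = 46·x^3 + 230·x^2 - 184·x + 184, leaving -273·x^2 + 220·x - 187
The degree is now < 3, so this is the remainder. Hence a · b ≡ -273·x^2 + 220·x - 187 in Q[x]/(f).

Final answer: a · b ≡ -273·x^2 + 220·x - 187 (mod f(x))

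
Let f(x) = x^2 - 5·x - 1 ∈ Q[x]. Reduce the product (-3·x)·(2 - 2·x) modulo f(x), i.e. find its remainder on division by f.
First multiply in Q[x] without reducing: a · b = 6·x^2 - 6·x. Now divide by f(x) = x^2 - 5·x - 1, eliminating the leading term at each step:
  leading term 6·x^2: subtract (6)·f(x) = 6·x^2 - 30·x - 6, leaving 24·x + 6
The degree is now < 2, so this is the remainder. Hence a · b ≡ 24·x + 6 in Q[x]/(f).

Final answer: a · b ≡ 24·x + 6 (mod f(x))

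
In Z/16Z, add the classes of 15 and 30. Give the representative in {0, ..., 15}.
Reduce the summands first: 30 ≡ 14 (mod 16), so 15 + 30 ≡ 15 + 14 (mod 16). 15 + 14 = 29; 29 = 1·16 + 13, so (15 + 30) mod 16 = 13.

Final answer: 13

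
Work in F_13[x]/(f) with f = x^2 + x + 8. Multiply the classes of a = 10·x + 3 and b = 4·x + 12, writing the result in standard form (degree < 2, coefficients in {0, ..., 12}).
a · b ≡ x + 2 (mod f(x))

Multiply as integer polynomials: a · b = 40·x^2 + 132·x + 36. Reducing coefficients mod 13: a · b ≡ x^2 + 2·x + 10. Now divide by f(x) = x^2 + x + 8 in F_13[x], eliminating the leading term at each step:
  leading term x^2: subtract (1)·f(x) = x^2 + x + 8, leaving x + 2 (coefficients mod 13)
The degree is now < 2, so this is the remainder. Hence a · b ≡ x + 2 in F_13[x]/(f).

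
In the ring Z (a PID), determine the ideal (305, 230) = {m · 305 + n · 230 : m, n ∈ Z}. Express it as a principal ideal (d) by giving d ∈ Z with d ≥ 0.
In the PID Z, (a, b) is generated by gcd(a, b). Compute gcd(305, 230) with the extended Euclidean algorithm, tracking rows (r, s, t) with s·305 + t·230 = r:
  row A: (305, 1, 0)   [1·305 + 0·230 = 305]
  row B: (230, 0, 1)   [0·305 + 1·230 = 230]
  305 = 1·230 + 75   → row C = row A − 1·row B = (75, 1, −1)   [check: 1·305 − 1·230 = 75]
  230 = 3·75 + 5   → row D = row B − 3·row C = (5, −3, 4)   [check: −3·305 + 4·230 = 5]
  75 = 15·5 + 0   → remainder 0, stop. gcd = 5 (last nonzero row D).
So gcd(305, 230) = 5, with Bézout identity −3·305 + 4·230 = 5. Containment (⊇): the Bézout identity exhibits 5 as an element of (305, 230), giving (5) ⊆ (305, 230). Containment (⊆): since 5 | 305 and 5 | 230 (305 = 5·61, 230 = 5·46), every Z-linear combination of 305 and 230 is divisible by 5, so (305, 230) ⊆ (5). Therefore (305, 230) = (5), d = 5.

Final answer: (305, 230) = (5); d = 5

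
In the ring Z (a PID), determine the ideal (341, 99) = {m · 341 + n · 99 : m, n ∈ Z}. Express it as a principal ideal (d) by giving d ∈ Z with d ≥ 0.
In the PID Z, (a, b) is generated by gcd(a, b). Compute gcd(341, 99) with the extended Euclidean algorithm, tracking rows (r, s, t) with s·341 + t·99 = r:
  row A: (341, 1, 0)   [1·341 + 0·99 = 341]
  row B: (99, 0, 1)   [0·341 + 1·99 = 99]
  341 = 3·99 + 44   → row C = row A − 3·row B = (44, 1, −3)   [check: 1·341 − 3·99 = 44]
  99 = 2·44 + 11   → row D = row B − 2·row C = (11, −2, 7)   [check: −2·341 + 7·99 = 11]
  44 = 4·11 + 0   → remainder 0, stop. gcd = 11 (last nonzero row D).
So gcd(341, 99) = 11, with Bézout identity −2·341 + 7·99 = 11. Containment (⊇): the Bézout identity exhibits 11 as an element of (341, 99), giving (11) ⊆ (341, 99). Containment (⊆): since 11 | 341 and 11 | 99 (341 = 11·31, 99 = 11·9), every Z-linear combination of 341 and 99 is divisible by 11, so (341, 99) ⊆ (11). Therefore (341, 99) = (11), d = 11.

Final answer: (341, 99) = (11); d = 11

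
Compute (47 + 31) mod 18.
6

Reduce the summands first: 47 ≡ 11, 31 ≡ 13 (mod 18), so 47 + 31 ≡ 11 + 13 (mod 18). 11 + 13 = 24; 24 = 1·18 + 6, so (47 + 31) mod 18 = 6.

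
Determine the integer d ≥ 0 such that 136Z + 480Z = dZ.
In the PID Z, (a, b) is generated by gcd(a, b). Compute gcd(480, 136) with the extended Euclidean algorithm, tracking rows (r, s, t) with s·480 + t·136 = r:
  row A: (480, 1, 0)   [1·480 + 0·136 = 480]
  row B: (136, 0, 1)   [0·480 + 1·136 = 136]
  480 = 3·136 + 72   → row C = row A − 3·row B = (72, 1, −3)   [check: 1·480 − 3·136 = 72]
  136 = 1·72 + 64   → row D = row B − 1·row C = (64, −1, 4)   [check: −1·480 + 4·136 = 64]
  72 = 1·64 + 8   → row E = row C − 1·row D = (8, 2, −7)   [check: 2·480 − 7·136 = 8]
  64 = 8·8 + 0   → remainder 0, stop. gcd = 8 (last nonzero row E).
So gcd(136, 480) = 8, with Bézout identity 2·480 − 7·136 = 8. Containment (⊇): the Bézout identity exhibits 8 as an element of (136, 480), giving (8) ⊆ (136, 480). Containment (⊆): since 8 | 136 and 8 | 480 (136 = 8·17, 480 = 8·60), every Z-linear combination of 136 and 480 is divisible by 8, so (136, 480) ⊆ (8). Therefore (136, 480) = (8), d = 8.

Final answer: (136, 480) = (8); d = 8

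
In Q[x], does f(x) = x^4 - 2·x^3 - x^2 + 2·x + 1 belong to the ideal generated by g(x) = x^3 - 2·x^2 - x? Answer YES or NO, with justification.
In Q[x] the ideal (g) consists of all multiples of g, so f ∈ (g) iff g | f, i.e. iff the remainder of f on division by g is 0. Divide f by g (g is monic, so eliminate the leading term of the running remainder at each step):
  leading term x^4: subtract (x)·g(x) = x^4 - 2·x^3 - x^2, leaving 2·x + 1
The remainder r(x) = 2·x + 1 ≠ 0 (and deg r < deg g), so g ∤ f, i.e. f ∉ (g).

Final answer: NO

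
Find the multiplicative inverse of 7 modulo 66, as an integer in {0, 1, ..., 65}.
Apply the extended Euclidean algorithm to (66, 7), tracking rows (r, s, t) with s·66 + t·7 = r. Each division r_prev = q·r_cur + r_new produces the new row as (previous row) − q·(current row):
  row A: (66, 1, 0)   [1·66 + 0·7 = 66]
  row B: (7, 0, 1)   [0·66 + 1·7 = 7]
  66 = 9·7 + 3   → row C = row A − 9·row B = (3, 1, −9)   [check: 1·66 − 9·7 = 3]
  7 = 2·3 + 1   → row D = row B − 2·row C = (1, −2, 19)   [check: −2·66 + 19·7 = 1]
  3 = 3·1 + 0   → remainder 0, stop. gcd = 1 (last nonzero row D).
The gcd is 1, so 7 is invertible mod 66. The last nonzero row gives −2·66 + 19·7 = 1, so t = 19. So 7^(−1) ≡ 19 (mod 66). Verify: 7 · 19 = 133 ≡ 1 (mod 66). ✓

Final answer: 7^(−1) ≡ 19 (mod 66)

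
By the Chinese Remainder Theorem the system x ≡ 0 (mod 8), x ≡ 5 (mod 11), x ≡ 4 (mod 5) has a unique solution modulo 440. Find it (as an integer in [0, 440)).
The moduli 8, 11, 5 are pairwise coprime, so by the CRT there is a unique solution mod 8·11·5 = 440.
Solve by successive substitution. Start with x ≡ 0 (mod 8).
  Combine with x ≡ 5 (mod 11): write x = 8·t and require 8·t ≡ 5 (mod 11). Since 8^(−1) ≡ 7 (mod 11), t ≡ 7·5 ≡ 2 (mod 11). So x ≡ 8·2 = 16 (mod 88).
  Combine with x ≡ 4 (mod 5): write x = 16 + 88·t and require 16 + 88·t ≡ 4 (mod 5), i.e. 88·t ≡ 4 − 16 ≡ 3 (mod 5). Since 88^(−1) ≡ 2 (mod 5) (88 ≡ 3 (mod 5)), t ≡ 2·3 ≡ 1 (mod 5). So x ≡ 16 + 88·1 = 104 (mod 440).
Unique solution in [0, 440): x = 104.

Final answer: x ≡ 104 (mod 440); the representative in [0, 440) is 104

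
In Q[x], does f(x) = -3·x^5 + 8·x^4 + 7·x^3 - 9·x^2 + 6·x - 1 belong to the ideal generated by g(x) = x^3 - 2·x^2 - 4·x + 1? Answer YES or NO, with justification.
YES

In Q[x] the ideal (g) consists of all multiples of g, so f ∈ (g) iff g | f, i.e. iff the remainder of f on division by g is 0. Divide f by g (g is monic, so eliminate the leading term of the running remainder at each step):
  leading term -3·x^5: subtract (-3·x^2)·g(x) = -3·x^5 + 6·x^4 + 12·x^3 - 3·x^2, leaving 2·x^4 - 5·x^3 - 6·x^2 + 6·x - 1
  leading term 2·x^4: subtract (2·x)·g(x) = 2·x^4 - 4·x^3 - 8·x^2 + 2·x, leaving -x^3 + 2·x^2 + 4·x - 1
  leading term -x^3: subtract (-1)·g(x) = -x^3 + 2·x^2 + 4·x - 1, leaving 0
The remainder is 0, so f(x) = g(x) · h(x) with h(x) = -3·x^2 + 2·x - 1. Hence g | f, i.e. f ∈ (g).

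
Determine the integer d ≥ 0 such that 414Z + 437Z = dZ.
(414, 437) = (23); d = 23

In the PID Z, (a, b) is generated by gcd(a, b). Compute gcd(437, 414) with the extended Euclidean algorithm, tracking rows (r, s, t) with s·437 + t·414 = r:
  row A: (437, 1, 0)   [1·437 + 0·414 = 437]
  row B: (414, 0, 1)   [0·437 + 1·414 = 414]
  437 = 1·414 + 23   → row C = row A − 1·row B = (23, 1, −1)   [check: 1·437 − 1·414 = 23]
  414 = 18·23 + 0   → remainder 0, stop. gcd = 23 (last nonzero row C).
So gcd(414, 437) = 23, with Bézout identity 1·437 − 1·414 = 23. Containment (⊇): the Bézout identity exhibits 23 as an element of (414, 437), giving (23) ⊆ (414, 437). Containment (⊆): since 23 | 414 and 23 | 437 (414 = 23·18, 437 = 23·19), every Z-linear combination of 414 and 437 is divisible by 23, so (414, 437) ⊆ (23). Therefore (414, 437) = (23), d = 23.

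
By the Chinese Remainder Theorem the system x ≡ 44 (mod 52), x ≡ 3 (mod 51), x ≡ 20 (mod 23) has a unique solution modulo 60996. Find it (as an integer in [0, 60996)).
x ≡ 29736 (mod 60996); the representative in [0, 60996) is 29736

The moduli 52, 51, 23 are pairwise coprime, so by the CRT there is a unique solution mod 52·51·23 = 60996.
Solve by successive substitution. Start with x ≡ 44 (mod 52).
  Combine with x ≡ 3 (mod 51): write x = 44 + 52·t and require 44 + 52·t ≡ 3 (mod 51), i.e. 52·t ≡ 3 − 44 ≡ 10 (mod 51). Since 52^(−1) ≡ 1 (mod 51) (52 ≡ 1 (mod 51)), t ≡ 1·10 ≡ 10 (mod 51). So x ≡ 44 + 52·10 = 564 (mod 2652).
  Combine with x ≡ 20 (mod 23): write x = 564 + 2652·t and require 564 + 2652·t ≡ 20 (mod 23), i.e. 2652·t ≡ 20 − 564 ≡ 8 (mod 23). Since 2652^(−1) ≡ 10 (mod 23) (2652 ≡ 7 (mod 23)), t ≡ 10·8 ≡ 11 (mod 23). So x ≡ 564 + 2652·11 = 29736 (mod 60996).
Unique solution in [0, 60996): x = 29736.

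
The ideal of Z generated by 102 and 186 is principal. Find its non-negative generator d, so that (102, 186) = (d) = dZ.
(102, 186) = (6); d = 6

In the PID Z, (a, b) is generated by gcd(a, b). Compute gcd(186, 102) with the extended Euclidean algorithm, tracking rows (r, s, t) with s·186 + t·102 = r:
  row A: (186, 1, 0)   [1·186 + 0·102 = 186]
  row B: (102, 0, 1)   [0·186 + 1·102 = 102]
  186 = 1·102 + 84   → row C = row A − 1·row B = (84, 1, −1)   [check: 1·186 − 1·102 = 84]
  102 = 1·84 + 18   → row D = row B − 1·row C = (18, −1, 2)   [check: −1·186 + 2·102 = 18]
  84 = 4·18 + 12   → row E = row C − 4·row D = (12, 5, −9)   [check: 5·186 − 9·102 = 12]
  18 = 1·12 + 6   → row F = row D − 1·row E = (6, −6, 11)   [check: −6·186 + 11·102 = 6]
  12 = 2·6 + 0   → remainder 0, stop. gcd = 6 (last nonzero row F).
So gcd(102, 186) = 6, with Bézout identity −6·186 + 11·102 = 6. Containment (⊇): the Bézout identity exhibits 6 as an element of (102, 186), giving (6) ⊆ (102, 186). Containment (⊆): since 6 | 102 and 6 | 186 (102 = 6·17, 186 = 6·31), every Z-linear combination of 102 and 186 is divisible by 6, so (102, 186) ⊆ (6). Therefore (102, 186) = (6), d = 6.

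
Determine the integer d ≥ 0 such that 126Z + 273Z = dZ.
(126, 273) = (21); d = 21

In the PID Z, (a, b) is generated by gcd(a, b). Compute gcd(273, 126) with the extended Euclidean algorithm, tracking rows (r, s, t) with s·273 + t·126 = r:
  row A: (273, 1, 0)   [1·273 + 0·126 = 273]
  row B: (126, 0, 1)   [0·273 + 1·126 = 126]
  273 = 2·126 + 21   → row C = row A − 2·row B = (21, 1, −2)   [check: 1·273 − 2·126 = 21]
  126 = 6·21 + 0   → remainder 0, stop. gcd = 21 (last nonzero row C).
So gcd(126, 273) = 21, with Bézout identity 1·273 − 2·126 = 21. Containment (⊇): the Bézout identity exhibits 21 as an element of (126, 273), giving (21) ⊆ (126, 273). Containment (⊆): since 21 | 126 and 21 | 273 (126 = 21·6, 273 = 21·13), every Z-linear combination of 126 and 273 is divisible by 21, so (126, 273) ⊆ (21). Therefore (126, 273) = (21), d = 21.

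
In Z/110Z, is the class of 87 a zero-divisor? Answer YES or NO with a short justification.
gcd(87, 110) = 1, so 87 is a unit in Z/110Z (it has a multiplicative inverse). A unit cannot be a zero-divisor: if 87·b ≡ 0 then multiplying both sides by 87^(−1) gives b ≡ 0. So 87 is not a zero-divisor.

Final answer: NO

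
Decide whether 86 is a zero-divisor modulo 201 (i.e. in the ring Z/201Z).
gcd(86, 201) = 1, so 86 is a unit in Z/201Z (it has a multiplicative inverse). A unit cannot be a zero-divisor: if 86·b ≡ 0 then multiplying both sides by 86^(−1) gives b ≡ 0. So 86 is not a zero-divisor.

Final answer: NO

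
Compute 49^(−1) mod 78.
Apply the extended Euclidean algorithm to (78, 49), tracking rows (r, s, t) with s·78 + t·49 = r. Each division r_prev = q·r_cur + r_new produces the new row as (previous row) − q·(current row):
  row A: (78, 1, 0)   [1·78 + 0·49 = 78]
  row B: (49, 0, 1)   [0·78 + 1·49 = 49]
  78 = 1·49 + 29   → row C = row A − 1·row B = (29, 1, −1)   [check: 1·78 − 1·49 = 29]
  49 = 1·29 + 20   → row D = row B − 1·row C = (20, −1, 2)   [check: −1·78 + 2·49 = 20]
  29 = 1·20 + 9   → row E = row C − 1·row D = (9, 2, −3)   [check: 2·78 − 3·49 = 9]
  20 = 2·9 + 2   → row F = row D − 2·row E = (2, −5, 8)   [check: −5·78 + 8·49 = 2]
  9 = 4·2 + 1   → row G = row E − 4·row F = (1, 22, −35)   [check: 22·78 − 35·49 = 1]
  2 = 2·1 + 0   → remainder 0, stop. gcd = 1 (last nonzero row G).
The gcd is 1, so 49 is invertible mod 78. The last nonzero row gives 22·78 − 35·49 = 1, so t = −35. So 49^(−1) ≡ −35 ≡ 43 (mod 78). Verify: 49 · 43 = 2107 ≡ 1 (mod 78). ✓

Final answer: 49^(−1) ≡ 43 (mod 78)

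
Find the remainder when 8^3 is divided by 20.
12

Use repeated squaring. Binary(3) = 11. Walk through the bits of the exponent 3 left-to-right: at each bit after the leading one, square the running value, then multiply by 8 if the bit is 1 (always reducing mod 20):
  bit 1 = 1 (leading): start with 8.
  bit 2 = 1: square 8^2 = 64 ≡ 4; bit is 1, so multiply 4·8 = 32 ≡ 12 (mod 20).
Final value: 8^3 ≡ 12 (mod 20).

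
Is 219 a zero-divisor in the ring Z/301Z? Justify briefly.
NO

gcd(219, 301) = 1, so 219 is a unit in Z/301Z (it has a multiplicative inverse). A unit cannot be a zero-divisor: if 219·b ≡ 0 then multiplying both sides by 219^(−1) gives b ≡ 0. So 219 is not a zero-divisor.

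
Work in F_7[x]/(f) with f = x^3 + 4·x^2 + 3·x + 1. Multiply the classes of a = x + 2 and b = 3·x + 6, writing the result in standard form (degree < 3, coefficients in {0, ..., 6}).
Multiply as integer polynomials: a · b = 3·x^2 + 12·x + 12. Reducing coefficients mod 7: a · b ≡ 3·x^2 + 5·x + 5. This already has degree < 3, so no reduction by f is needed. Hence a · b ≡ 3·x^2 + 5·x + 5 in F_7[x]/(f).

Final answer: a · b ≡ 3·x^2 + 5·x + 5 (mod f(x))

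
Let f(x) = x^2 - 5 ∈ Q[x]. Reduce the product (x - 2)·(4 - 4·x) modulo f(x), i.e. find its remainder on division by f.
a · b ≡ 12·x - 28 (mod f(x))

First multiply in Q[x] without reducing: a · b = -4·x^2 + 12·x - 8. Now divide by f(x) = x^2 - 5, eliminating the leading term at each step:
  leading term -4·x^2: subtract (-4)·f(x) = 20 - 4·x^2, leaving 12·x - 28
The degree is now < 2, so this is the remainder. Hence a · b ≡ 12·x - 28 in Q[x]/(f).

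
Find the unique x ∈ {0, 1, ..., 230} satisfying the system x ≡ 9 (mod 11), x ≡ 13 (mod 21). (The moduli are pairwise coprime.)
x ≡ 97 (mod 231); the representative in [0, 231) is 97

The moduli 11, 21 are pairwise coprime, so by the CRT there is a unique solution mod 11·21 = 231.
Solve by successive substitution. Start with x ≡ 9 (mod 11).
  Combine with x ≡ 13 (mod 21): write x = 9 + 11·t and require 9 + 11·t ≡ 13 (mod 21), i.e. 11·t ≡ 13 − 9 ≡ 4 (mod 21). Since 11^(−1) ≡ 2 (mod 21), t ≡ 2·4 ≡ 8 (mod 21). So x ≡ 9 + 11·8 = 97 (mod 231).
Unique solution in [0, 231): x = 97.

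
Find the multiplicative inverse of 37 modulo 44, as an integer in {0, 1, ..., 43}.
37^(−1) ≡ 25 (mod 44)

Apply the extended Euclidean algorithm to (44, 37), tracking rows (r, s, t) with s·44 + t·37 = r. Each division r_prev = q·r_cur + r_new produces the new row as (previous row) − q·(current row):
  row A: (44, 1, 0)   [1·44 + 0·37 = 44]
  row B: (37, 0, 1)   [0·44 + 1·37 = 37]
  44 = 1·37 + 7   → row C = row A − 1·row B = (7, 1, −1)   [check: 1·44 − 1·37 = 7]
  37 = 5·7 + 2   → row D = row B − 5·row C = (2, −5, 6)   [check: −5·44 + 6·37 = 2]
  7 = 3·2 + 1   → row E = row C − 3·row D = (1, 16, −19)   [check: 16·44 − 19·37 = 1]
  2 = 2·1 + 0   → remainder 0, stop. gcd = 1 (last nonzero row E).
The gcd is 1, so 37 is invertible mod 44. The last nonzero row gives 16·44 − 19·37 = 1, so t = −19. So 37^(−1) ≡ −19 ≡ 25 (mod 44). Verify: 37 · 25 = 925 ≡ 1 (mod 44). ✓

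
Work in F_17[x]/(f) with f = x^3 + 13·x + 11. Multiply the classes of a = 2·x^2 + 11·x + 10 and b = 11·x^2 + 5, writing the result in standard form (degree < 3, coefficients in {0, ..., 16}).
a · b ≡ 4·x^2 + 8·x + 11 (mod f(x))

Multiply as integer polynomials: a · b = 22·x^4 + 121·x^3 + 120·x^2 + 55·x + 50. Reducing coefficients mod 17: a · b ≡ 5·x^4 + 2·x^3 + x^2 + 4·x + 16. Now divide by f(x) = x^3 + 13·x + 11 in F_17[x], eliminating the leading term at each step:
  leading term 5·x^4: subtract (5·x)·f(x) = 5·x^4 + 14·x^2 + 4·x, leaving 2·x^3 + 4·x^2 + 16 (coefficients mod 17)
  leading term 2·x^3: subtract (2)·f(x) = 2·x^3 + 9·x + 5, leaving 4·x^2 + 8·x + 11 (coefficients mod 17)
The degree is now < 3, so this is the remainder. Hence a · b ≡ 4·x^2 + 8·x + 11 in F_17[x]/(f).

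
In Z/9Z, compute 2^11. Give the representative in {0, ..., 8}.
5

Use repeated squaring. Binary(11) = 1011. Walk through the bits of the exponent 11 left-to-right: at each bit after the leading one, square the running value, then multiply by 2 if the bit is 1 (always reducing mod 9):
  bit 1 = 1 (leading): start with 2.
  bit 2 = 0: square 2^2 = 4 (mod 9).
  bit 3 = 1: square 4^2 = 16 ≡ 7; bit is 1, so multiply 7·2 = 14 ≡ 5 (mod 9).
  bit 4 = 1: square 5^2 = 25 ≡ 7; bit is 1, so multiply 7·2 = 14 ≡ 5 (mod 9).
Final value: 2^11 ≡ 5 (mod 9).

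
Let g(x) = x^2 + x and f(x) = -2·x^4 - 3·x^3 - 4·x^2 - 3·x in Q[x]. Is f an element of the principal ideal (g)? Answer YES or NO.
YES

In Q[x] the ideal (g) consists of all multiples of g, so f ∈ (g) iff g | f, i.e. iff the remainder of f on division by g is 0. Divide f by g (g is monic, so eliminate the leading term of the running remainder at each step):
  leading term -2·x^4: subtract (-2·x^2)·g(x) = -2·x^4 - 2·x^3, leaving -x^3 - 4·x^2 - 3·x
  leading term -x^3: subtract (-x)·g(x) = -x^3 - x^2, leaving -3·x^2 - 3·x
  leading term -3·x^2: subtract (-3)·g(x) = -3·x^2 - 3·x, leaving 0
The remainder is 0, so f(x) = g(x) · h(x) with h(x) = -2·x^2 - x - 3. Hence g | f, i.e. f ∈ (g).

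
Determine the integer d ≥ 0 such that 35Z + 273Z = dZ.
In the PID Z, (a, b) is generated by gcd(a, b). Compute gcd(273, 35) with the extended Euclidean algorithm, tracking rows (r, s, t) with s·273 + t·35 = r:
  row A: (273, 1, 0)   [1·273 + 0·35 = 273]
  row B: (35, 0, 1)   [0·273 + 1·35 = 35]
  273 = 7·35 + 28   → row C = row A − 7·row B = (28, 1, −7)   [check: 1·273 − 7·35 = 28]
  35 = 1·28 + 7   → row D = row B − 1·row C = (7, −1, 8)   [check: −1·273 + 8·35 = 7]
  28 = 4·7 + 0   → remainder 0, stop. gcd = 7 (last nonzero row D).
So gcd(35, 273) = 7, with Bézout identity −1·273 + 8·35 = 7. Containment (⊇): the Bézout identity exhibits 7 as an element of (35, 273), giving (7) ⊆ (35, 273). Containment (⊆): since 7 | 35 and 7 | 273 (35 = 7·5, 273 = 7·39), every Z-linear combination of 35 and 273 is divisible by 7, so (35, 273) ⊆ (7). Therefore (35, 273) = (7), d = 7.

Final answer: (35, 273) = (7); d = 7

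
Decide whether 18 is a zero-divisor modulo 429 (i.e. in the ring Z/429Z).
gcd(18, 429) = 3 > 1, so 18 is not a unit in Z/429Z. In Z/nZ every nonzero non-unit is a zero-divisor: explicitly, take b = 429/gcd = 143 ≠ 0 (mod 429); then 18·143 = 2574 = 6·429, i.e. 18·143 ≡ 0 (mod 429). So 18 is a zero-divisor.

Final answer: YES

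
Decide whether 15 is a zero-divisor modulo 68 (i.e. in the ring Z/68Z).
gcd(15, 68) = 1, so 15 is a unit in Z/68Z (it has a multiplicative inverse). A unit cannot be a zero-divisor: if 15·b ≡ 0 then multiplying both sides by 15^(−1) gives b ≡ 0. So 15 is not a zero-divisor.

Final answer: NO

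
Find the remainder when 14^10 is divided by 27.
Use repeated squaring. Binary(10) = 1010. Walk through the bits of the exponent 10 left-to-right: at each bit after the leading one, square the running value, then multiply by 14 if the bit is 1 (always reducing mod 27):
  bit 1 = 1 (leading): start with 14.
  bit 2 = 0: square 14^2 = 196 ≡ 7 (mod 27).
  bit 3 = 1: square 7^2 = 49 ≡ 22; bit is 1, so multiply 22·14 = 308 ≡ 11 (mod 27).
  bit 4 = 0: square 11^2 = 121 ≡ 13 (mod 27).
Final value: 14^10 ≡ 13 (mod 27).

Final answer: 13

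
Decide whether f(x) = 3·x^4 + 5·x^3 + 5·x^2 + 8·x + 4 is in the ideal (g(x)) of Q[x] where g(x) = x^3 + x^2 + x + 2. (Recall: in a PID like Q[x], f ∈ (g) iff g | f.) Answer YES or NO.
In Q[x] the ideal (g) consists of all multiples of g, so f ∈ (g) iff g | f, i.e. iff the remainder of f on division by g is 0. Divide f by g (g is monic, so eliminate the leading term of the running remainder at each step):
  leading term 3·x^4: subtract (3·x)·g(x) = 3·x^4 + 3·x^3 + 3·x^2 + 6·x, leaving 2·x^3 + 2·x^2 + 2·x + 4
  leading term 2·x^3: subtract (2)·g(x) = 2·x^3 + 2·x^2 + 2·x + 4, leaving 0
The remainder is 0, so f(x) = g(x) · h(x) with h(x) = 3·x + 2. Hence g | f, i.e. f ∈ (g).

Final answer: YES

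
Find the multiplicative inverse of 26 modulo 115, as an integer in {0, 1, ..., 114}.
Apply the extended Euclidean algorithm to (115, 26), tracking rows (r, s, t) with s·115 + t·26 = r. Each division r_prev = q·r_cur + r_new produces the new row as (previous row) − q·(current row):
  row A: (115, 1, 0)   [1·115 + 0·26 = 115]
  row B: (26, 0, 1)   [0·115 + 1·26 = 26]
  115 = 4·26 + 11   → row C = row A − 4·row B = (11, 1, −4)   [check: 1·115 − 4·26 = 11]
  26 = 2·11 + 4   → row D = row B − 2·row C = (4, −2, 9)   [check: −2·115 + 9·26 = 4]
  11 = 2·4 + 3   → row E = row C − 2·row D = (3, 5, −22)   [check: 5·115 − 22·26 = 3]
  4 = 1·3 + 1   → row F = row D − 1·row E = (1, −7, 31)   [check: −7·115 + 31·26 = 1]
  3 = 3·1 + 0   → remainder 0, stop. gcd = 1 (last nonzero row F).
The gcd is 1, so 26 is invertible mod 115. The last nonzero row gives −7·115 + 31·26 = 1, so t = 31. So 26^(−1) ≡ 31 (mod 115). Verify: 26 · 31 = 806 ≡ 1 (mod 115). ✓

Final answer: 26^(−1) ≡ 31 (mod 115)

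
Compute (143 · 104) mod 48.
40

Reduce the factors first: 143 ≡ 47, 104 ≡ 8 (mod 48), so 143 · 104 ≡ 47 · 8 (mod 48). 47 · 8 = 376. Dividing by 48: 376 = 7·48 + 40. So (143 · 104) mod 48 = 40.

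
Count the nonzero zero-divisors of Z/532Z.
In Z/532Z each nonzero element is either a unit (gcd with 532 is 1) or a zero-divisor (gcd > 1). The number of units is φ(532): factorise 532 = 2^2 · 7 · 19, so φ(532) = (2^2 − 2^1) · (7 − 1) · (19 − 1) = 2 · 6 · 18 = 216. The nonzero elements number 532 − 1 = 531. Hence the nonzero zero-divisors number 531 − 216 = 315.

Final answer: Z/532Z has 315 nonzero zero-divisors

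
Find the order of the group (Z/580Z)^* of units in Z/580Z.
|(Z/580Z)^*| = 224

(Z/580Z)^* consists of the classes a with gcd(a, 580) = 1, so its order is φ(580). φ is multiplicative, with φ(p^e) = p^e − p^(e−1). Factorise 580 = 2^2 · 5 · 29. Then
  φ(580) = (2^2 − 2^1) · (5 − 1) · (29 − 1) = 2 · 4 · 28 = 224.
Thus |(Z/580Z)^*| = 224.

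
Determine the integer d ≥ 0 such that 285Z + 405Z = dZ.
(285, 405) = (15); d = 15

In the PID Z, (a, b) is generated by gcd(a, b). Compute gcd(405, 285) with the extended Euclidean algorithm, tracking rows (r, s, t) with s·405 + t·285 = r:
  row A: (405, 1, 0)   [1·405 + 0·285 = 405]
  row B: (285, 0, 1)   [0·405 + 1·285 = 285]
  405 = 1·285 + 120   → row C = row A − 1·row B = (120, 1, −1)   [check: 1·405 − 1·285 = 120]
  285 = 2·120 + 45   → row D = row B − 2·row C = (45, −2, 3)   [check: −2·405 + 3·285 = 45]
  120 = 2·45 + 30   → row E = row C − 2·row D = (30, 5, −7)   [check: 5·405 − 7·285 = 30]
  45 = 1·30 + 15   → row F = row D − 1·row E = (15, −7, 10)   [check: −7·405 + 10·285 = 15]
  30 = 2·15 + 0   → remainder 0, stop. gcd = 15 (last nonzero row F).
So gcd(285, 405) = 15, with Bézout identity −7·405 + 10·285 = 15. Containment (⊇): the Bézout identity exhibits 15 as an element of (285, 405), giving (15) ⊆ (285, 405). Containment (⊆): since 15 | 285 and 15 | 405 (285 = 15·19, 405 = 15·27), every Z-linear combination of 285 and 405 is divisible by 15, so (285, 405) ⊆ (15). Therefore (285, 405) = (15), d = 15.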